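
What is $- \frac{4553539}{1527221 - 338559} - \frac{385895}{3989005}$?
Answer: $- \frac{3724557712237}{948315732262} \approx -3.9276$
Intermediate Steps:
$- \frac{4553539}{1527221 - 338559} - \frac{385895}{3989005} = - \frac{4553539}{1188662} - \frac{77179}{797801} = - \frac{3724557712237}{948315732262}$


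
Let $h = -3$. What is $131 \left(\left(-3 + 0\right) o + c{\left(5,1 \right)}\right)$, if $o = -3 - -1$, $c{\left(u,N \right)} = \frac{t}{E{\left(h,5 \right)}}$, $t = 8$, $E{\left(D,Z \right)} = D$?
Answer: $\frac{1310}{3} \approx 436.67$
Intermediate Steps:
$c{\left(u,N \right)} = - \frac{8}{3}$ ($c{\left(u,N \right)} = \frac{8}{-3} = 8 \left(- \frac{1}{3}\right) = - \frac{8}{3}$)
$o = -2$ ($o = -3 + 1 = -2$)
$131 \left(\left(-3 + 0\right) o + c{\left(5,1 \right)}\right) = 131 \left(\left(-3 + 0\right) \left(-2\right) - \frac{8}{3}\right) = 131 \left(\left(-3\right) \left(-2\right) - \frac{8}{3}\right) = 131 \left(6 - \frac{8}{3}\right) = 131 \cdot \frac{10}{3} = \frac{1310}{3}$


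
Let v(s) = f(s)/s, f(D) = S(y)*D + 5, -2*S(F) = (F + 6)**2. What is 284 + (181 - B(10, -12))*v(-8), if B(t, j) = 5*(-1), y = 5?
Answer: -44341/4 ≈ -11085.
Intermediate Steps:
B(t, j) = -5
S(F) = -(6 + F)**2/2 (S(F) = -(F + 6)**2/2 = -(6 + F)**2/2)
f(D) = 5 - 121*D/2 (f(D) = (-(6 + 5)**2/2)*D + 5 = (-1/2*11**2)*D + 5 = (-1/2*121)*D + 5 = -121*D/2 + 5 = 5 - 121*D/2)
v(s) = (5 - 121*s/2)/s
284 + (181 - B(10, -12))*v(-8) = 284 + (181 - 1*(-5))*(-121/2 + 5/(-8)) = 284 + (181 + 5)*(-121/2 + 5*(-1/8)) = 284 + 186*(-121/2 - 5/8) = 284 + 186*(-489/8) = 284 - 45477/4 = -44341/4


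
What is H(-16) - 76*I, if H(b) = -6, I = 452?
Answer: -34358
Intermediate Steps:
H(-16) - 76*I = -6 - 76*452 = -6 - 34352 = -34358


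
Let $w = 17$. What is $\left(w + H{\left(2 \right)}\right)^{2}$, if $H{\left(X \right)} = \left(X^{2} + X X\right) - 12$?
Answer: $169$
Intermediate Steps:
$H{\left(X \right)} = -12 + 2 X^{2}$ ($H{\left(X \right)} = \left(X^{2} + X^{2}\right) - 12 = 2 X^{2} - 12 = -12 + 2 X^{2}$)
$\left(w + H{\left(2 \right)}\right)^{2} = \left(17 - \left(12 - 2 \cdot 2^{2}\right)\right)^{2} = \left(17 + \left(-12 + 2 \cdot 4\right)\right)^{2} = \left(17 + \left(-12 + 8\right)\right)^{2} = \left(17 - 4\right)^{2} = 13^{2} = 169$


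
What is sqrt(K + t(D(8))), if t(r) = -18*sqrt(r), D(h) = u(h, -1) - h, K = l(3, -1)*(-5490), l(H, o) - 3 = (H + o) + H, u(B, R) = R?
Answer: 3*sqrt(-4880 - 6*I) ≈ 0.12883 - 209.57*I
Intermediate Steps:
l(H, o) = 3 + o + 2*H (l(H, o) = 3 + ((H + o) + H) = 3 + (o + 2*H) = 3 + o + 2*H)
K = -43920 (K = (3 - 1 + 2*3)*(-5490) = (3 - 1 + 6)*(-5490) = 8*(-5490) = -43920)
D(h) = -1 - h
sqrt(K + t(D(8))) = sqrt(-43920 - 18*sqrt(-1 - 1*8)) = sqrt(-43920 - 18*sqrt(-1 - 8)) = sqrt(-43920 - 54*I)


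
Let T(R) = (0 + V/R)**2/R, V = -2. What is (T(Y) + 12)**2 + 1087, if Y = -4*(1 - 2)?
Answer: 315521/256 ≈ 1232.5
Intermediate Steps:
Y = 4 (Y = -4*(-1) = 4)
T(R) = 4/R**3 (T(R) = (0 - 2/R)**2/R = (-2/R)**2/R = (4/R**2)/R = 4/R**3)
(T(Y) + 12)**2 + 1087 = (4/4**3 + 12)**2 + 1087 = (4*(1/64) + 12)**2 + 1087 = (1/16 + 12)**2 + 1087 = (193/16)**2 + 1087 = 37249/256 + 1087 = 315521/256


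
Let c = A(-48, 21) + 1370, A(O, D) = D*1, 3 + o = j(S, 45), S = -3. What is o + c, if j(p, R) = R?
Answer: 1433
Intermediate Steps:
o = 42 (o = -3 + 45 = 42)
A(O, D) = D
c = 1391 (c = 21 + 1370 = 1391)
o + c = 42 + 1391 = 1433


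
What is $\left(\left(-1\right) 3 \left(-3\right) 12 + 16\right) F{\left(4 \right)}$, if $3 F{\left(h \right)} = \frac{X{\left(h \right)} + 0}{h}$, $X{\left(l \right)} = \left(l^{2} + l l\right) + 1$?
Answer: $341$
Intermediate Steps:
$X{\left(l \right)} = 1 + 2 l^{2}$ ($X{\left(l \right)} = \left(l^{2} + l^{2}\right) + 1 = 2 l^{2} + 1 = 1 + 2 l^{2}$)
$F{\left(h \right)} = \frac{1 + 2 h^{2}}{3 h}$ ($F{\left(h \right)} = \frac{\left(\left(1 + 2 h^{2}\right) + 0\right) \frac{1}{h}}{3} = \frac{\left(1 + 2 h^{2}\right) \frac{1}{h}}{3} = \frac{\frac{1}{h} \left(1 + 2 h^{2}\right)}{3} = \frac{1 + 2 h^{2}}{3 h}$)
$\left(\left(-1\right) 3 \left(-3\right) 12 + 16\right) F{\left(4 \right)} = \left(\left(-1\right) 3 \left(-3\right) 12 + 16\right) \frac{1 + 2 \cdot 4^{2}}{3 \cdot 4} = \left(\left(-3\right) \left(-3\right) 12 + 16\right) \frac{1}{3} \cdot \frac{1}{4} \left(1 + 2 \cdot 16\right) = \left(9 \cdot 12 + 16\right) \frac{1}{3} \cdot \frac{1}{4} \left(1 + 32\right) = \left(108 + 16\right) \frac{1}{3} \cdot \frac{1}{4} \cdot 33 = 124 \cdot \frac{11}{4} = 341$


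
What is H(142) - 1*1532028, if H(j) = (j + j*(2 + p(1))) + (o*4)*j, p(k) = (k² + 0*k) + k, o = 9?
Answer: -1526206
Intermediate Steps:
p(k) = k + k² (p(k) = (k² + 0) + k = k² + k = k + k²)
H(j) = 41*j (H(j) = (j + j*(2 + 1*(1 + 1))) + (9*4)*j = (j + j*(2 + 1*2)) + 36*j = (j + j*(2 + 2)) + 36*j = (j + j*4) + 36*j = (j + 4*j) + 36*j = 5*j + 36*j = 41*j)
H(142) - 1*1532028 = 41*142 - 1*1532028 = 5822 - 1532028 = -1526206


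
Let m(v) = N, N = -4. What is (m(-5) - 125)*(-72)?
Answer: 9288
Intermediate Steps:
m(v) = -4
(m(-5) - 125)*(-72) = (-4 - 125)*(-72) = -129*(-72) = 9288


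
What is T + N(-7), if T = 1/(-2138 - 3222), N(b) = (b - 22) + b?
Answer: -192961/5360 ≈ -36.000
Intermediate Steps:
N(b) = -22 + 2*b (N(b) = (-22 + b) + b = -22 + 2*b)
T = -1/5360 (T = 1/(-5360) = -1/5360 ≈ -0.00018657)
T + N(-7) = -1/5360 + (-22 + 2*(-7)) = -1/5360 + (-22 - 14) = -1/5360 - 36 = -192961/5360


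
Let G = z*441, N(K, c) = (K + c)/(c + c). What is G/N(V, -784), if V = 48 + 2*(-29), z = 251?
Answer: 86781744/397 ≈ 2.1859e+5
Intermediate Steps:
V = -10 (V = 48 - 58 = -10)
N(K, c) = (K + c)/(2*c) (N(K, c) = (K + c)/((2*c)) = (K + c)*(1/(2*c)) = (K + c)/(2*c))
G = 110691 (G = 251*441 = 110691)
G/N(V, -784) = 110691/(((1/2)*(-10 - 784)/(-784))) = 110691/(((1/2)*(-1/784)*(-794))) = 110691/(397/784) = 110691*(784/397) = 86781744/397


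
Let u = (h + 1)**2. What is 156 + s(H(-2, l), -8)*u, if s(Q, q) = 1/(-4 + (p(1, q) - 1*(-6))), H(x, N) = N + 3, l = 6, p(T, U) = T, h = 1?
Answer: 472/3 ≈ 157.33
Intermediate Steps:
H(x, N) = 3 + N
u = 4 (u = (1 + 1)**2 = 2**2 = 4)
s(Q, q) = 1/3 (s(Q, q) = 1/(-4 + (1 - 1*(-6))) = 1/(-4 + (1 + 6)) = 1/(-4 + 7) = 1/3)
156 + s(H(-2, l), -8)*u = 156 + (1/3)*4 = 156 + 4/3 = 472/3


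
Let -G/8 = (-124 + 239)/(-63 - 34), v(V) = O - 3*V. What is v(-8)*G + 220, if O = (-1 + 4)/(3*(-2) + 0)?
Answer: 42960/97 ≈ 442.89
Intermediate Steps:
O = -½ (O = 3/(-6 + 0) = 3/(-6) = 3*(-⅙) = -½ ≈ -0.50000)
v(V) = -½ - 3*V
G = 920/97 (G = -8*(-124 + 239)/(-63 - 34) = -920/(-97) = -920*(-1)/97 = -8*(-115/97) = 920/97 ≈ 9.4845)
v(-8)*G + 220 = (-½ - 3*(-8))*(920/97) + 220 = (-½ + 24)*(920/97) + 220 = (47/2)*(920/97) + 220 = 21620/97 + 220 = 42960/97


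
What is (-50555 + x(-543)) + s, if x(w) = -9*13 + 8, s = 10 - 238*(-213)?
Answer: 40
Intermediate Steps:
s = 50704 (s = 10 + 50694 = 50704)
x(w) = -109 (x(w) = -117 + 8 = -109)
(-50555 + x(-543)) + s = (-50555 - 109) + 50704 = -50664 + 50704 = 40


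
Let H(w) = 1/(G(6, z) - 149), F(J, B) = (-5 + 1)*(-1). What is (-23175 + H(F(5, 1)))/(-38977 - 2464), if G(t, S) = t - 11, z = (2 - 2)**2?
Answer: 3568951/6381914 ≈ 0.55923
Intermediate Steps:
z = 0 (z = 0**2 = 0)
F(J, B) = 4 (F(J, B) = -4*(-1) = 4)
G(t, S) = -11 + t
H(w) = -1/154 (H(w) = 1/((-11 + 6) - 149) = 1/(-5 - 149) = 1/(-154) = -1/154)
(-23175 + H(F(5, 1)))/(-38977 - 2464) = (-23175 - 1/154)/(-38977 - 2464) = -3568951/154/(-41441) = -3568951/154*(-1/41441) = 3568951/6381914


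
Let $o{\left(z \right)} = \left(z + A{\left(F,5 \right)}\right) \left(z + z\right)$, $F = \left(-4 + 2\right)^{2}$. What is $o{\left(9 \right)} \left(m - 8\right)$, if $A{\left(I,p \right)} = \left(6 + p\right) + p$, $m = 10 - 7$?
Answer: $-2250$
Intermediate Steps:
$m = 3$ ($m = 10 - 7 = 3$)
$F = 4$ ($F = \left(-2\right)^{2} = 4$)
$A{\left(I,p \right)} = 6 + 2 p$
$o{\left(z \right)} = 2 z \left(16 + z\right)$ ($o{\left(z \right)} = \left(z + \left(6 + 2 \cdot 5\right)\right) \left(z + z\right) = \left(z + \left(6 + 10\right)\right) 2 z = \left(z + 16\right) 2 z = \left(16 + z\right) 2 z = 2 z \left(16 + z\right)$)
$o{\left(9 \right)} \left(m - 8\right) = 2 \cdot 9 \left(16 + 9\right) \left(3 - 8\right) = 2 \cdot 9 \cdot 25 \left(-5\right) = 450 \left(-5\right) = -2250$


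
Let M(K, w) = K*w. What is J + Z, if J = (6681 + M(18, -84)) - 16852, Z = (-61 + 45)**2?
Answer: -11427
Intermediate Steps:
Z = 256 (Z = (-16)**2 = 256)
J = -11683 (J = (6681 + 18*(-84)) - 16852 = (6681 - 1512) - 16852 = 5169 - 16852 = -11683)
J + Z = -11683 + 256 = -11427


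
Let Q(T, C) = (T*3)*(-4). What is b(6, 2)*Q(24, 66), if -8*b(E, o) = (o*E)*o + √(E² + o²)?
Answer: 864 + 72*√10 ≈ 1091.7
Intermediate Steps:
Q(T, C) = -12*T (Q(T, C) = (3*T)*(-4) = -12*T)
b(E, o) = -√(E² + o²)/8 - E*o²/8 (b(E, o) = -((o*E)*o + √(E² + o²))/8 = -((E*o)*o + √(E² + o²))/8 = -(E*o² + √(E² + o²))/8 = -(√(E² + o²) + E*o²)/8 = -√(E² + o²)/8 - E*o²/8)
b(6, 2)*Q(24, 66) = (-√(6² + 2²)/8 - ⅛*6*2²)*(-12*24) = (-√(36 + 4)/8 - ⅛*6*4)*(-288) = (-√10/4 - 3)*(-288) = (-3 - √10/4)*(-288) = 864 + 72*√10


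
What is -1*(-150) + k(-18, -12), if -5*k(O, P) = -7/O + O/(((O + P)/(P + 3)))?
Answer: 67951/450 ≈ 151.00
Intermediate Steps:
k(O, P) = 7/(5*O) - O*(3 + P)/(5*(O + P)) (k(O, P) = -(-7/O + O/(((O + P)/(P + 3))))/5 = -(-7/O + O/(((O + P)/(3 + P))))/5 = -(-7/O + O*((3 + P)/(O + P)))/5 = -(-7/O + O*(3 + P)/(O + P))/5 = 7/(5*O) - O*(3 + P)/(5*(O + P)))
-1*(-150) + k(-18, -12) = -1*(-150) + (⅕)*(-3*(-18)² + 7*(-18) + 7*(-12) - 1*(-12)*(-18)²)/(-18*(-18 - 12)) = 150 + (⅕)*(-1/18)*(-3*324 - 126 - 84 - 1*(-12)*324)/(-30) = 150 + (⅕)*(-1/18)*(-1/30)*(-972 - 126 - 84 + 3888) = 150 + (⅕)*(-1/18)*(-1/30)*2706 = 150 + 451/450 = 67951/450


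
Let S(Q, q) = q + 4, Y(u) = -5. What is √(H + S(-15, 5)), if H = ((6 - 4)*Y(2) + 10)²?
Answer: 3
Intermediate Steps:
S(Q, q) = 4 + q
H = 0 (H = ((6 - 4)*(-5) + 10)² = (2*(-5) + 10)² = (-10 + 10)² = 0² = 0)
√(H + S(-15, 5)) = √(0 + (4 + 5)) = √(0 + 9) = √9 = 3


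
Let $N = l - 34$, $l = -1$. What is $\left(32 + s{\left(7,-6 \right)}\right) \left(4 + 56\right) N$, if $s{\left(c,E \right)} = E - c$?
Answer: $-39900$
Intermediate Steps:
$N = -35$ ($N = -1 - 34 = -35$)
$\left(32 + s{\left(7,-6 \right)}\right) \left(4 + 56\right) N = \left(32 - 13\right) \left(4 + 56\right) \left(-35\right) = \left(32 - 13\right) 60 \left(-35\right) = 19 \cdot 60 \left(-35\right) = 1140 \left(-35\right) = -39900$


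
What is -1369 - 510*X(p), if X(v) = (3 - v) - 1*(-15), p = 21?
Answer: 161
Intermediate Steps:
X(v) = 18 - v (X(v) = (3 - v) + 15 = 18 - v)
-1369 - 510*X(p) = -1369 - 510*(18 - 1*21) = -1369 - 510*(18 - 21) = -1369 - 510*(-3) = -1369 + 1530 = 161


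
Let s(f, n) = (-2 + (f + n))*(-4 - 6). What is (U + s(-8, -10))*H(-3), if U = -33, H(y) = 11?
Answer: 1837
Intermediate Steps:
s(f, n) = 20 - 10*f - 10*n (s(f, n) = (-2 + f + n)*(-10) = 20 - 10*f - 10*n)
(U + s(-8, -10))*H(-3) = (-33 + (20 - 10*(-8) - 10*(-10)))*11 = (-33 + (20 + 80 + 100))*11 = (-33 + 200)*11 = 167*11 = 1837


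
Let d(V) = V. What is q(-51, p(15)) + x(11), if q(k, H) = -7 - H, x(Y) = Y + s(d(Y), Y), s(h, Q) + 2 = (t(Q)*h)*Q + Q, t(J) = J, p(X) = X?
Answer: 1329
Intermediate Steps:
s(h, Q) = -2 + Q + h*Q² (s(h, Q) = -2 + ((Q*h)*Q + Q) = -2 + (h*Q² + Q) = -2 + (Q + h*Q²) = -2 + Q + h*Q²)
x(Y) = -2 + Y³ + 2*Y (x(Y) = Y + (-2 + Y + Y*Y²) = Y + (-2 + Y + Y³) = -2 + Y³ + 2*Y)
q(-51, p(15)) + x(11) = (-7 - 1*15) + (-2 + 11³ + 2*11) = (-7 - 15) + (-2 + 1331 + 22) = -22 + 1351 = 1329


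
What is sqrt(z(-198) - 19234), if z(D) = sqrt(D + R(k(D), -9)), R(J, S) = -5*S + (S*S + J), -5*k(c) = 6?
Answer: sqrt(-480850 + 5*I*sqrt(1830))/5 ≈ 0.030845 + 138.69*I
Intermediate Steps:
k(c) = -6/5 (k(c) = -1/5*6 = -6/5)
R(J, S) = J + S**2 - 5*S (R(J, S) = -5*S + (S**2 + J) = -5*S + (J + S**2) = J + S**2 - 5*S)
z(D) = sqrt(624/5 + D) (z(D) = sqrt(D + (-6/5 + (-9)**2 - 5*(-9))) = sqrt(D + (-6/5 + 81 + 45)) = sqrt(D + 624/5) = sqrt(624/5 + D))
sqrt(z(-198) - 19234) = sqrt(sqrt(3120 + 25*(-198))/5 - 19234) = sqrt(sqrt(3120 - 4950)/5 - 19234) = sqrt(sqrt(-1830)/5 - 19234) = sqrt((I*sqrt(1830))/5 - 19234) = sqrt(I*sqrt(1830)/5 - 19234) = sqrt(-19234 + I*sqrt(1830)/5)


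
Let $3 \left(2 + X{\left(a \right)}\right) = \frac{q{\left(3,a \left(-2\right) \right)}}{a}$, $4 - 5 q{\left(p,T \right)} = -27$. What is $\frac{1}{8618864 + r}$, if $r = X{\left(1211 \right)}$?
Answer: $\frac{18165}{156561628261} \approx 1.1602 \cdot 10^{-7}$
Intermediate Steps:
$q{\left(p,T \right)} = \frac{31}{5}$ ($q{\left(p,T \right)} = \frac{4}{5} - - \frac{27}{5} = \frac{4}{5} + \frac{27}{5} = \frac{31}{5}$)
$X{\left(a \right)} = -2 + \frac{31}{15 a}$ ($X{\left(a \right)} = -2 + \frac{\frac{31}{5} \frac{1}{a}}{3} = -2 + \frac{31}{15 a}$)
$r = - \frac{36299}{18165}$ ($r = -2 + \frac{31}{15 \cdot 1211} = -2 + \frac{31}{15} \cdot \frac{1}{1211} = -2 + \frac{31}{18165} = - \frac{36299}{18165} \approx -1.9983$)
$\frac{1}{8618864 + r} = \frac{1}{8618864 - \frac{36299}{18165}} = \frac{1}{\frac{156561628261}{18165}} = \frac{18165}{156561628261}$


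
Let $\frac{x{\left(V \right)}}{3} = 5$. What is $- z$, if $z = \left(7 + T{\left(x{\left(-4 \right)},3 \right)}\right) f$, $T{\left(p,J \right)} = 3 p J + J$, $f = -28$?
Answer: $4060$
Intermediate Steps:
$x{\left(V \right)} = 15$ ($x{\left(V \right)} = 3 \cdot 5 = 15$)
$T{\left(p,J \right)} = J + 3 J p$ ($T{\left(p,J \right)} = 3 J p + J = J + 3 J p$)
$z = -4060$ ($z = \left(7 + 3 \left(1 + 3 \cdot 15\right)\right) \left(-28\right) = \left(7 + 3 \left(1 + 45\right)\right) \left(-28\right) = \left(7 + 3 \cdot 46\right) \left(-28\right) = \left(7 + 138\right) \left(-28\right) = 145 \left(-28\right) = -4060$)
$- z = \left(-1\right) \left(-4060\right) = 4060$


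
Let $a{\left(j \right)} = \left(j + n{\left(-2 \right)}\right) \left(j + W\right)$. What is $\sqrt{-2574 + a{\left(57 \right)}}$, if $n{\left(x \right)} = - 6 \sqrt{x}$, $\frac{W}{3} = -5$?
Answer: $6 \sqrt{-5 - 7 i \sqrt{2}} \approx 10.47 - 17.019 i$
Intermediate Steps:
$W = -15$ ($W = 3 \left(-5\right) = -15$)
$a{\left(j \right)} = \left(-15 + j\right) \left(j - 6 i \sqrt{2}\right)$ ($a{\left(j \right)} = \left(j - 6 \sqrt{-2}\right) \left(j - 15\right) = \left(j - 6 i \sqrt{2}\right) \left(-15 + j\right) = \left(-15 + j\right) \left(j - 6 i \sqrt{2}\right)$)
$\sqrt{-2574 + a{\left(57 \right)}} = \sqrt{-2574 + \left(57^{2} - 855 + 90 i \sqrt{2} - 6 i 57 \sqrt{2}\right)} = \sqrt{-2574 + \left(3249 - 855 + 90 i \sqrt{2} - 342 i \sqrt{2}\right)} = \sqrt{-2574 + \left(2394 - 252 i \sqrt{2}\right)} = \sqrt{-180 - 252 i \sqrt{2}}$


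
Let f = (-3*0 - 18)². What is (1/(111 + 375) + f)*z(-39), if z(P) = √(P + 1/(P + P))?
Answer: 157465*I*√237354/37908 ≈ 2023.7*I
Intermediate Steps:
z(P) = √(P + 1/(2*P))
f = 324 (f = (0 - 18)² = (-18)² = 324)
(1/(111 + 375) + f)*z(-39) = (1/(111 + 375) + 324)*(√(2/(-39) + 4*(-39))/2) = (1/486 + 324)*(√(2*(-1/39) - 156)/2) = (1/486 + 324)*(√(-2/39 - 156)/2) = 157465*(√(-6086/39)/2)/486 = 157465*((I*√237354/39)/2)/486 = 157465*(I*√237354/78)/486 = 157465*I*√237354/37908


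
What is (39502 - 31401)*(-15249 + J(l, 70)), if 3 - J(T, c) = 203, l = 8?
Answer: -125152349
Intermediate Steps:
J(T, c) = -200 (J(T, c) = 3 - 1*203 = 3 - 203 = -200)
(39502 - 31401)*(-15249 + J(l, 70)) = (39502 - 31401)*(-15249 - 200) = 8101*(-15449) = -125152349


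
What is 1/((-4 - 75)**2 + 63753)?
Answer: 1/69994 ≈ 1.4287e-5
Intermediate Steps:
1/((-4 - 75)**2 + 63753) = 1/((-79)**2 + 63753) = 1/(6241 + 63753) = 1/69994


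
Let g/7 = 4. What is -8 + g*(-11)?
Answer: -316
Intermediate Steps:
g = 28 (g = 7*4 = 28)
-8 + g*(-11) = -8 + 28*(-11) = -8 - 308 = -316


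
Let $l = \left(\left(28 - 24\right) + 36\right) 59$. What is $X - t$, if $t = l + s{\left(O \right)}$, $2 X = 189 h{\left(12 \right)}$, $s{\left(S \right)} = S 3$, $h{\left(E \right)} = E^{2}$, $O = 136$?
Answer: $10840$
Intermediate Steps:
$s{\left(S \right)} = 3 S$
$l = 2360$ ($l = \left(\left(28 - 24\right) + 36\right) 59 = \left(4 + 36\right) 59 = 40 \cdot 59 = 2360$)
$X = 13608$ ($X = \frac{189 \cdot 12^{2}}{2} = \frac{189 \cdot 144}{2} = \frac{1}{2} \cdot 27216 = 13608$)
$t = 2768$ ($t = 2360 + 3 \cdot 136 = 2360 + 408 = 2768$)
$X - t = 13608 - 2768 = 10840$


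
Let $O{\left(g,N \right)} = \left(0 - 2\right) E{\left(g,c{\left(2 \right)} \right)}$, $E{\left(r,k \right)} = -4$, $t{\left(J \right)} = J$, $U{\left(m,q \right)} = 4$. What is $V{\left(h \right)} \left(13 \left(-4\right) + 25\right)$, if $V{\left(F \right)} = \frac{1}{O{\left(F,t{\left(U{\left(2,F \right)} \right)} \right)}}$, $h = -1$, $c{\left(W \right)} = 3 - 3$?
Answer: $- \frac{27}{8} \approx -3.375$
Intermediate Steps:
$c{\left(W \right)} = 0$
$O{\left(g,N \right)} = 8$ ($O{\left(g,N \right)} = \left(0 - 2\right) \left(-4\right) = \left(-2\right) \left(-4\right) = 8$)
$V{\left(F \right)} = \frac{1}{8}$
$V{\left(h \right)} \left(13 \left(-4\right) + 25\right) = \frac{13 \left(-4\right) + 25}{8} = \frac{-52 + 25}{8} = \frac{1}{8} \left(-27\right) = - \frac{27}{8}$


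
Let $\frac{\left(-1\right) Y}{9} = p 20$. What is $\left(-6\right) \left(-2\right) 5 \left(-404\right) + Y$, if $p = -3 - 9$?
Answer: $-22080$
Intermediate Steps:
$p = -12$ ($p = -3 - 9 = -12$)
$Y = 2160$ ($Y = - 9 \left(\left(-12\right) 20\right) = \left(-9\right) \left(-240\right) = 2160$)
$\left(-6\right) \left(-2\right) 5 \left(-404\right) + Y = \left(-6\right) \left(-2\right) 5 \left(-404\right) + 2160 = 12 \cdot 5 \left(-404\right) + 2160 = 60 \left(-404\right) + 2160 = -24240 + 2160 = -22080$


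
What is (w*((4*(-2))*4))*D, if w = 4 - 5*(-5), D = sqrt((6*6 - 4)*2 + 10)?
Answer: -928*sqrt(74) ≈ -7983.0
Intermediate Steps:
D = sqrt(74) (D = sqrt((36 - 4)*2 + 10) = sqrt(32*2 + 10) = sqrt(64 + 10) = sqrt(74) ≈ 8.6023)
w = 29 (w = 4 + 25 = 29)
(w*((4*(-2))*4))*D = (29*((4*(-2))*4))*sqrt(74) = (29*(-8*4))*sqrt(74) = (29*(-32))*sqrt(74) = -928*sqrt(74)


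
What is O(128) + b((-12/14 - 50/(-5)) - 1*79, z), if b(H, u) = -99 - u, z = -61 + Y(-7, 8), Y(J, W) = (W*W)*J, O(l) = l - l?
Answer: 410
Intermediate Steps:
O(l) = 0
Y(J, W) = J*W² (Y(J, W) = W²*J = J*W²)
z = -509 (z = -61 - 7*8² = -61 - 7*64 = -61 - 448 = -509)
O(128) + b((-12/14 - 50/(-5)) - 1*79, z) = 0 + (-99 - 1*(-509)) = 0 + (-99 + 509) = 0 + 410 = 410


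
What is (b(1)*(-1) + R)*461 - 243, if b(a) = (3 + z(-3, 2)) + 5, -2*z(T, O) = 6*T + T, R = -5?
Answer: -22153/2 ≈ -11077.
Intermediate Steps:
z(T, O) = -7*T/2 (z(T, O) = -(6*T + T)/2 = -7*T/2)
b(a) = 37/2 (b(a) = (3 - 7/2*(-3)) + 5 = (3 + 21/2) + 5 = 27/2 + 5 = 37/2)
(b(1)*(-1) + R)*461 - 243 = ((37/2)*(-1) - 5)*461 - 243 = (-37/2 - 5)*461 - 243 = -47/2*461 - 243 = -21667/2 - 243 = -22153/2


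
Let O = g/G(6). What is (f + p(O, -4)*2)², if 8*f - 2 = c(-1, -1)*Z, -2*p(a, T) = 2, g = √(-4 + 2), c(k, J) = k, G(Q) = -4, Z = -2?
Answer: 9/4 ≈ 2.2500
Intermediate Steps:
g = I*√2 (g = √(-2) = I*√2 ≈ 1.4142*I)
O = -I*√2/4 (O = (I*√2)/(-4) = (I*√2)*(-¼) = -I*√2/4 ≈ -0.35355*I)
p(a, T) = -1 (p(a, T) = -½*2 = -1)
f = ½ (f = ¼ + (-1*(-2))/8 = ¼ + (⅛)*2 = ¼ + ¼ = ½ ≈ 0.50000)
(f + p(O, -4)*2)² = (½ - 1*2)² = (½ - 2)² = (-3/2)² = 9/4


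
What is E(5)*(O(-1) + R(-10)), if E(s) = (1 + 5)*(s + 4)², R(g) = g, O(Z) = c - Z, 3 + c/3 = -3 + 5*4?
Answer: 16038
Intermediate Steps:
c = 42 (c = -9 + 3*(-3 + 5*4) = -9 + 3*(-3 + 20) = -9 + 3*17 = -9 + 51 = 42)
O(Z) = 42 - Z
E(s) = 6*(4 + s)²
E(5)*(O(-1) + R(-10)) = (6*(4 + 5)²)*((42 - 1*(-1)) - 10) = (6*9²)*((42 + 1) - 10) = (6*81)*(43 - 10) = 486*33 = 16038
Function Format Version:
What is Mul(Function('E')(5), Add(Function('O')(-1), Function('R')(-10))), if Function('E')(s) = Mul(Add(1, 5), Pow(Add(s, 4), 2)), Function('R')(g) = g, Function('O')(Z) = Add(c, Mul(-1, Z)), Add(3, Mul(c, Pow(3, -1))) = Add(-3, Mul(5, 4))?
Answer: 16038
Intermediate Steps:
c = 42 (c = Add(-9, Mul(3, Add(-3, Mul(5, 4)))) = Add(-9, Mul(3, Add(-3, 20))) = Add(-9, Mul(3, 17)) = Add(-9, 51) = 42)
Function('O')(Z) = Add(42, Mul(-1, Z))
Function('E')(s) = Mul(6, Pow(Add(4, s), 2))
Mul(Function('E')(5), Add(Function('O')(-1), Function('R')(-10))) = Mul(Mul(6, Pow(Add(4, 5), 2)), Add(Add(42, Mul(-1, -1)), -10)) = Mul(Mul(6, Pow(9, 2)), Add(Add(42, 1), -10)) = Mul(Mul(6, 81), Add(43, -10)) = Mul(486, 33) = 16038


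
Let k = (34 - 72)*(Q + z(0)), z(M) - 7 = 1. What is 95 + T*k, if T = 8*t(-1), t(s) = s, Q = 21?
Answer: 8911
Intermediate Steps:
z(M) = 8 (z(M) = 7 + 1 = 8)
T = -8 (T = 8*(-1) = -8)
k = -1102 (k = (34 - 72)*(21 + 8) = -38*29 = -1102)
95 + T*k = 95 - 8*(-1102) = 95 + 8816 = 8911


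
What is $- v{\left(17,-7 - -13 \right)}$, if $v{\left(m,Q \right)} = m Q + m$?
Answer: $-119$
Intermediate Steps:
$v{\left(m,Q \right)} = m + Q m$ ($v{\left(m,Q \right)} = Q m + m = m + Q m$)
$- v{\left(17,-7 - -13 \right)} = - 17 \left(1 - -6\right) = - 17 \left(1 + \left(-7 + 13\right)\right) = - 17 \left(1 + 6\right) = - 17 \cdot 7 = \left(-1\right) 119 = -119$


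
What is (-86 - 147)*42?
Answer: -9786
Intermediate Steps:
(-86 - 147)*42 = -233*42 = -9786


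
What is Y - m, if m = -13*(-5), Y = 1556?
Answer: 1491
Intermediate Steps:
m = 65
Y - m = 1556 - 1*65 = 1556 - 65 = 1491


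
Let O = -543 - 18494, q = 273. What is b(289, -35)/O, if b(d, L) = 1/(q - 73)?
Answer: -1/3807400 ≈ -2.6265e-7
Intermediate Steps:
b(d, L) = 1/200 (b(d, L) = 1/(273 - 73) = 1/200)
O = -19037
b(289, -35)/O = (1/200)/(-19037) = (1/200)*(-1/19037) = -1/3807400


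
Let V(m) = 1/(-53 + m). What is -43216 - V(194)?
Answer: -6093457/141 ≈ -43216.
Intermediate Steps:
-43216 - V(194) = -43216 - 1/(-53 + 194) = -43216 - 1/141 = -6093457/141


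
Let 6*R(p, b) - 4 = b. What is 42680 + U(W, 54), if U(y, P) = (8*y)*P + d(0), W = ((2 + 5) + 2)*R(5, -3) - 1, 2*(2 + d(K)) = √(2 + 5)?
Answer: 42894 + √7/2 ≈ 42895.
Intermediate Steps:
d(K) = -2 + √7/2 (d(K) = -2 + √(2 + 5)/2 = -2 + √7/2)
R(p, b) = ⅔ + b/6
W = ½ (W = ((2 + 5) + 2)*(⅔ + (⅙)*(-3)) - 1 = (7 + 2)*(⅔ - ½) - 1 = 9*(⅙) - 1 = 3/2 - 1 = ½ ≈ 0.50000)
U(y, P) = -2 + √7/2 + 8*P*y (U(y, P) = (8*y)*P + (-2 + √7/2) = 8*P*y + (-2 + √7/2) = -2 + √7/2 + 8*P*y)
42680 + U(W, 54) = 42680 + (-2 + √7/2 + 8*54*(½)) = 42680 + (-2 + √7/2 + 216) = 42680 + (214 + √7/2) = 42894 + √7/2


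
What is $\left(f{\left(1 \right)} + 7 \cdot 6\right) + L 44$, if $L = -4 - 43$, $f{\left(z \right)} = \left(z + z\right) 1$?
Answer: $-2024$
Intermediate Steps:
$f{\left(z \right)} = 2 z$ ($f{\left(z \right)} = 2 z 1 = 2 z$)
$L = -47$ ($L = -4 - 43 = -47$)
$\left(f{\left(1 \right)} + 7 \cdot 6\right) + L 44 = \left(2 \cdot 1 + 7 \cdot 6\right) - 2068 = \left(2 + 42\right) - 2068 = 44 - 2068 = -2024$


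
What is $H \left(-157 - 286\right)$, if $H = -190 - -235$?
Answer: $-19935$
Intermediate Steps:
$H = 45$ ($H = -190 + 235 = 45$)
$H \left(-157 - 286\right) = 45 \left(-157 - 286\right) = 45 \left(-443\right) = -19935$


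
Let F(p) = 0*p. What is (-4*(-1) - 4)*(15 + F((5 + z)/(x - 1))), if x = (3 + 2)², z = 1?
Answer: 0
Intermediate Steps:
x = 25 (x = 5² = 25)
F(p) = 0
(-4*(-1) - 4)*(15 + F((5 + z)/(x - 1))) = (-4*(-1) - 4)*(15 + 0) = (4 - 4)*15 = 0*15 = 0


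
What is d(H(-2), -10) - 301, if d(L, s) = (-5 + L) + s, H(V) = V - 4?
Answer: -322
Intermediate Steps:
H(V) = -4 + V
d(L, s) = -5 + L + s
d(H(-2), -10) - 301 = (-5 + (-4 - 2) - 10) - 301 = (-5 - 6 - 10) - 301 = -21 - 301 = -322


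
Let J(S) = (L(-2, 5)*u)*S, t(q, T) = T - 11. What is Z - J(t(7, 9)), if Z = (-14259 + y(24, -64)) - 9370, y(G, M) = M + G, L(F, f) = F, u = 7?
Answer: -23697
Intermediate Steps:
t(q, T) = -11 + T
y(G, M) = G + M
J(S) = -14*S (J(S) = (-2*7)*S = -14*S)
Z = -23669 (Z = (-14259 + (24 - 64)) - 9370 = (-14259 - 40) - 9370 = -14299 - 9370 = -23669)
Z - J(t(7, 9)) = -23669 - (-14)*(-11 + 9) = -23669 - (-14)*(-2) = -23669 - 1*28 = -23669 - 28 = -23697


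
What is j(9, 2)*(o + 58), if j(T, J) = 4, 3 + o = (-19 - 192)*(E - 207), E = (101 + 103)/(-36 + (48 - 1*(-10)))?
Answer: 1838120/11 ≈ 1.6710e+5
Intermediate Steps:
E = 102/11 (E = 204/(-36 + (48 + 10)) = 204/(-36 + 58) = 204/22 = 204*(1/22) = 102/11 ≈ 9.2727)
o = 458892/11 (o = -3 + (-19 - 192)*(102/11 - 207) = -3 - 211*(-2175/11) = -3 + 458925/11 = 458892/11 ≈ 41717.)
j(9, 2)*(o + 58) = 4*(458892/11 + 58) = 4*(459530/11) = 1838120/11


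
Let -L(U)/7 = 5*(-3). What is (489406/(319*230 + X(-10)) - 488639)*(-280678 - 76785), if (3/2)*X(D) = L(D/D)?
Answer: 6413808251840551/36720 ≈ 1.7467e+11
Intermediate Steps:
L(U) = 105 (L(U) = -35*(-3) = -7*(-15) = 105)
X(D) = 70 (X(D) = (⅔)*105 = 70)
(489406/(319*230 + X(-10)) - 488639)*(-280678 - 76785) = (489406/(319*230 + 70) - 488639)*(-280678 - 76785) = (489406/(73370 + 70) - 488639)*(-357463) = (489406/73440 - 488639)*(-357463) = (489406*(1/73440) - 488639)*(-357463) = (244703/36720 - 488639)*(-357463) = -17942579377/36720*(-357463) = 6413808251840551/36720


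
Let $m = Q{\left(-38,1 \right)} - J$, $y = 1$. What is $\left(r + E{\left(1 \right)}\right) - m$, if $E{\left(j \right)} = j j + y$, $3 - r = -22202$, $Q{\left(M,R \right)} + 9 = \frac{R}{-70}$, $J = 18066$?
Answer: $\frac{2819741}{70} \approx 40282.0$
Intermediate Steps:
$Q{\left(M,R \right)} = -9 - \frac{R}{70}$ ($Q{\left(M,R \right)} = -9 + \frac{R}{-70} = -9 + R \left(- \frac{1}{70}\right) = -9 - \frac{R}{70}$)
$r = 22205$ ($r = 3 - -22202 = 3 + 22202 = 22205$)
$m = - \frac{1265251}{70}$ ($m = \left(-9 - \frac{1}{70}\right) - 18066 = - \frac{631}{70} - 18066 = - \frac{1265251}{70} \approx -18075.0$)
$E{\left(j \right)} = 1 + j^{2}$ ($E{\left(j \right)} = j j + 1 = j^{2} + 1 = 1 + j^{2}$)
$\left(r + E{\left(1 \right)}\right) - m = \left(22205 + \left(1 + 1^{2}\right)\right) - - \frac{1265251}{70} = \left(22205 + \left(1 + 1\right)\right) + \frac{1265251}{70} = \left(22205 + 2\right) + \frac{1265251}{70} = 22207 + \frac{1265251}{70} = \frac{2819741}{70}$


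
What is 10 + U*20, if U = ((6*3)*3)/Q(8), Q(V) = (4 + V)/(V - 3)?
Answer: 460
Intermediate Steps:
Q(V) = (4 + V)/(-3 + V)
U = 45/2 (U = ((6*3)*3)/(((4 + 8)/(-3 + 8))) = (18*3)/((12/5)) = 54/(((1/5)*12)) = 54/(12/5) = 54*(5/12) = 45/2 ≈ 22.500)
10 + U*20 = 10 + (45/2)*20 = 10 + 450 = 460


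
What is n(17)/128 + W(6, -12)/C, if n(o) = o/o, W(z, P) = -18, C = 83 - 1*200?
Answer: 269/1664 ≈ 0.16166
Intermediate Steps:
C = -117 (C = 83 - 200 = -117)
n(o) = 1
n(17)/128 + W(6, -12)/C = 1/128 - 18/(-117) = 1*(1/128) - 18*(-1/117) = 1/128 + 2/13 = 269/1664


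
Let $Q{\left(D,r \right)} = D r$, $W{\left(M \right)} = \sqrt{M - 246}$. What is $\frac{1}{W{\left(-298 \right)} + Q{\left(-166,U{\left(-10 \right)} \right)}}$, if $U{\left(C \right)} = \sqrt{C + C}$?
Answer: $\frac{i}{4 \left(- \sqrt{34} + 83 \sqrt{5}\right)} \approx 0.0013907 i$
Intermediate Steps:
$U{\left(C \right)} = \sqrt{2} \sqrt{C}$ ($U{\left(C \right)} = \sqrt{2 C} = \sqrt{2} \sqrt{C}$)
$W{\left(M \right)} = \sqrt{-246 + M}$
$\frac{1}{W{\left(-298 \right)} + Q{\left(-166,U{\left(-10 \right)} \right)}} = \frac{1}{\sqrt{-246 - 298} - 166 \sqrt{2} \sqrt{-10}} = \frac{1}{\sqrt{-544} - 166 \sqrt{2} i \sqrt{10}} = \frac{1}{4 i \sqrt{34} - 166 \cdot 2 i \sqrt{5}} = \frac{1}{4 i \sqrt{34} - 332 i \sqrt{5}} = \frac{1}{- 332 i \sqrt{5} + 4 i \sqrt{34}}$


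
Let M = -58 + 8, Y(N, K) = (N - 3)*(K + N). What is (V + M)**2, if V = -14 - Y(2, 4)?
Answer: 3364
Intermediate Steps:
Y(N, K) = (-3 + N)*(K + N)
M = -50
V = -8 (V = -14 - (2**2 - 3*4 - 3*2 + 4*2) = -14 - (4 - 12 - 6 + 8) = -14 - 1*(-6) = -14 + 6 = -8)
(V + M)**2 = (-8 - 50)**2 = (-58)**2 = 3364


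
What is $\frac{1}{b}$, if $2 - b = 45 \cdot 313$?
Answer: $- \frac{1}{14083} \approx -7.1008 \cdot 10^{-5}$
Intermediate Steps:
$b = -14083$ ($b = 2 - 45 \cdot 313 = 2 - 14085 = -14083$)
$\frac{1}{b} = \frac{1}{-14083} = - \frac{1}{14083}$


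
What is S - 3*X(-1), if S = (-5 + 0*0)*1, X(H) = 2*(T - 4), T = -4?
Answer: 43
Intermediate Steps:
X(H) = -16 (X(H) = 2*(-4 - 4) = 2*(-8) = -16)
S = -5 (S = (-5 + 0)*1 = -5*1 = -5)
S - 3*X(-1) = -5 - 3*(-16) = -5 + 48 = 43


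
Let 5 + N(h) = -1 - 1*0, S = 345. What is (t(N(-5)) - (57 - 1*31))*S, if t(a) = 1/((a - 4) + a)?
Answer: -143865/16 ≈ -8991.6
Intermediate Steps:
N(h) = -6 (N(h) = -5 + (-1 - 1*0) = -5 + (-1 + 0) = -5 - 1 = -6)
t(a) = 1/(-4 + 2*a) (t(a) = 1/((-4 + a) + a) = 1/(-4 + 2*a))
(t(N(-5)) - (57 - 1*31))*S = (1/(2*(-2 - 6)) - (57 - 1*31))*345 = ((½)/(-8) - (57 - 31))*345 = ((½)*(-⅛) - 1*26)*345 = (-1/16 - 26)*345 = -417/16*345 = -143865/16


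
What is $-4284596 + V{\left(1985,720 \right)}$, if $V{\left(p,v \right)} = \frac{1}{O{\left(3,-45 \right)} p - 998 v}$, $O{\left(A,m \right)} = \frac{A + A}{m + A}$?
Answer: $- \frac{21559680035387}{5031905} \approx -4.2846 \cdot 10^{6}$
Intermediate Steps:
$O{\left(A,m \right)} = \frac{2 A}{A + m}$
$V{\left(p,v \right)} = \frac{1}{- 998 v - \frac{p}{7}}$ ($V{\left(p,v \right)} = \frac{1}{2 \cdot 3 \frac{1}{3 - 45} p - 998 v} = \frac{1}{2 \cdot 3 \frac{1}{-42} p - 998 v} = \frac{1}{2 \cdot 3 \left(- \frac{1}{42}\right) p - 998 v} = \frac{1}{- \frac{p}{7} - 998 v} = \frac{1}{- 998 v - \frac{p}{7}}$)
$-4284596 + V{\left(1985,720 \right)} = -4284596 + \frac{7}{\left(-1\right) 1985 - 5029920} = -4284596 + \frac{7}{-1985 - 5029920} = -4284596 + \frac{7}{-5031905} = -4284596 + 7 \left(- \frac{1}{5031905}\right) = -4284596 - \frac{7}{5031905} = - \frac{21559680035387}{5031905}$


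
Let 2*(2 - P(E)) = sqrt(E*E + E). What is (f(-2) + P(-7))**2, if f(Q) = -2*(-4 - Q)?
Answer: (12 - sqrt(42))**2/4 ≈ 7.6156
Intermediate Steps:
P(E) = 2 - sqrt(E + E**2)/2 (P(E) = 2 - sqrt(E*E + E)/2 = 2 - sqrt(E**2 + E)/2 = 2 - sqrt(E + E**2)/2)
f(Q) = 8 + 2*Q
(f(-2) + P(-7))**2 = ((8 + 2*(-2)) + (2 - sqrt(42)/2))**2 = ((8 - 4) + (2 - sqrt(42)/2))**2 = (4 + (2 - sqrt(42)/2))**2 = (6 - sqrt(42)/2)**2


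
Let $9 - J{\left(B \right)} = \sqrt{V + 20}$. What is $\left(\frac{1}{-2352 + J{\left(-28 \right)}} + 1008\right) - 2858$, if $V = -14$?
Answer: $- \frac{3385280631}{1829881} + \frac{\sqrt{6}}{5489643} \approx -1850.0$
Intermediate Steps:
$J{\left(B \right)} = 9 - \sqrt{6}$ ($J{\left(B \right)} = 9 - \sqrt{-14 + 20} = 9 - \sqrt{6}$)
$\left(\frac{1}{-2352 + J{\left(-28 \right)}} + 1008\right) - 2858 = \left(\frac{1}{-2352 + \left(9 - \sqrt{6}\right)} + 1008\right) - 2858 = \left(\frac{1}{-2343 - \sqrt{6}} + 1008\right) - 2858 = \left(1008 + \frac{1}{-2343 - \sqrt{6}}\right) - 2858 = -1850 + \frac{1}{-2343 - \sqrt{6}}$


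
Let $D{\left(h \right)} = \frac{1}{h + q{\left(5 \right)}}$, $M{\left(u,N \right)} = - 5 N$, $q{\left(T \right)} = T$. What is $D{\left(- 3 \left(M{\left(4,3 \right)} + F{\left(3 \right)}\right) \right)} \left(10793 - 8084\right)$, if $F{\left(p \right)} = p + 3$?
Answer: $\frac{2709}{32} \approx 84.656$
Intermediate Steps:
$F{\left(p \right)} = 3 + p$
$D{\left(h \right)} = \frac{1}{5 + h}$ ($D{\left(h \right)} = \frac{1}{h + 5} = \frac{1}{5 + h}$)
$D{\left(- 3 \left(M{\left(4,3 \right)} + F{\left(3 \right)}\right) \right)} \left(10793 - 8084\right) = \frac{10793 - 8084}{5 - 3 \left(\left(-5\right) 3 + \left(3 + 3\right)\right)} = \frac{10793 - 8084}{5 - 3 \left(-15 + 6\right)} = \frac{1}{5 - -27} \cdot 2709 = \frac{1}{5 + 27} \cdot 2709 = \frac{1}{32} \cdot 2709 = \frac{2709}{32}$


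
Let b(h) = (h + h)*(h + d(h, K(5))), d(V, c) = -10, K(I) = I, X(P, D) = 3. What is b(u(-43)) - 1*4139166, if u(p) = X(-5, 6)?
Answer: -4139208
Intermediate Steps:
u(p) = 3
b(h) = 2*h*(-10 + h) (b(h) = (h + h)*(h - 10) = (2*h)*(-10 + h) = 2*h*(-10 + h))
b(u(-43)) - 1*4139166 = 2*3*(-10 + 3) - 1*4139166 = 2*3*(-7) - 4139166 = -42 - 4139166 = -4139208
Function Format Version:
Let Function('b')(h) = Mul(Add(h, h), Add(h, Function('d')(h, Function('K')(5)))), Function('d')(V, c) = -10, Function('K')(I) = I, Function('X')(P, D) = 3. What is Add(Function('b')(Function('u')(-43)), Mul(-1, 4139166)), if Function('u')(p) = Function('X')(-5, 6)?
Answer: -4139208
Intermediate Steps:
Function('u')(p) = 3
Function('b')(h) = Mul(2, h, Add(-10, h)) (Function('b')(h) = Mul(Add(h, h), Add(h, -10)) = Mul(Mul(2, h), Add(-10, h)) = Mul(2, h, Add(-10, h)))
Add(Function('b')(Function('u')(-43)), Mul(-1, 4139166)) = Add(Mul(2, 3, Add(-10, 3)), Mul(-1, 4139166)) = Add(Mul(2, 3, -7), -4139166) = Add(-42, -4139166) = -4139208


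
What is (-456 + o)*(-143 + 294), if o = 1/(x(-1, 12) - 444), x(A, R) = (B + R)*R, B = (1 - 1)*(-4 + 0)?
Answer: -20656951/300 ≈ -68857.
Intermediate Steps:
B = 0 (B = 0*(-4) = 0)
x(A, R) = R**2 (x(A, R) = (0 + R)*R = R*R = R**2)
o = -1/300 (o = 1/(12**2 - 444) = 1/(144 - 444) = 1/(-300) = -1/300 ≈ -0.0033333)
(-456 + o)*(-143 + 294) = (-456 - 1/300)*(-143 + 294) = -136801/300*151 = -20656951/300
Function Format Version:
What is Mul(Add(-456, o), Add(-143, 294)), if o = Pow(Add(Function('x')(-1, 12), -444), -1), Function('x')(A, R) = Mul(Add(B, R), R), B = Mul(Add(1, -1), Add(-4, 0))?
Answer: Rational(-20656951, 300) ≈ -68857.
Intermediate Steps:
B = 0 (B = Mul(0, -4) = 0)
Function('x')(A, R) = Pow(R, 2) (Function('x')(A, R) = Mul(Add(0, R), R) = Mul(R, R) = Pow(R, 2))
o = Rational(-1, 300) (o = Pow(Add(Pow(12, 2), -444), -1) = Pow(Add(144, -444), -1) = Pow(-300, -1) = Rational(-1, 300) ≈ -0.0033333)
Mul(Add(-456, o), Add(-143, 294)) = Mul(Add(-456, Rational(-1, 300)), Add(-143, 294)) = Mul(Rational(-136801, 300), 151) = Rational(-20656951, 300)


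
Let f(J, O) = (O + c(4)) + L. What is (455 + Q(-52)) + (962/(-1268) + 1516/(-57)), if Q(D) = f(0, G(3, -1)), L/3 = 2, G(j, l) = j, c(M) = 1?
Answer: 15815609/36138 ≈ 437.65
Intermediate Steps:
L = 6 (L = 3*2 = 6)
f(J, O) = 7 + O (f(J, O) = (O + 1) + 6 = (1 + O) + 6 = 7 + O)
Q(D) = 10 (Q(D) = 7 + 3 = 10)
(455 + Q(-52)) + (962/(-1268) + 1516/(-57)) = (455 + 10) + (962/(-1268) + 1516/(-57)) = 465 + (962*(-1/1268) + 1516*(-1/57)) = 465 + (-481/634 - 1516/57) = 465 - 988561/36138 = 15815609/36138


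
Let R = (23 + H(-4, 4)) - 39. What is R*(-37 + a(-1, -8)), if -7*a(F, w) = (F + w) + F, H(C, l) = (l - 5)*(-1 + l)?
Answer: 4731/7 ≈ 675.86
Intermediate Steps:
H(C, l) = (-1 + l)*(-5 + l) (H(C, l) = (-5 + l)*(-1 + l) = (-1 + l)*(-5 + l))
R = -19 (R = (23 + (5 + 4**2 - 6*4)) - 39 = (23 + (5 + 16 - 24)) - 39 = (23 - 3) - 39 = 20 - 39 = -19)
a(F, w) = -2*F/7 - w/7 (a(F, w) = -((F + w) + F)/7 = -(w + 2*F)/7 = -2*F/7 - w/7)
R*(-37 + a(-1, -8)) = -19*(-37 + (-2/7*(-1) - 1/7*(-8))) = -19*(-37 + (2/7 + 8/7)) = -19*(-37 + 10/7) = -19*(-249/7) = 4731/7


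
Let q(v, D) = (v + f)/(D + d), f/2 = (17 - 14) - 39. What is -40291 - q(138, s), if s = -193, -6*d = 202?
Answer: -13698841/340 ≈ -40291.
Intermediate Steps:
d = -101/3 (d = -⅙*202 = -101/3 ≈ -33.667)
f = -72 (f = 2*((17 - 14) - 39) = 2*(3 - 39) = 2*(-36) = -72)
q(v, D) = (-72 + v)/(-101/3 + D) (q(v, D) = (v - 72)/(D - 101/3) = (-72 + v)/(-101/3 + D))
-40291 - q(138, s) = -40291 - 3*(-72 + 138)/(-101 + 3*(-193)) = -40291 - 3*66/(-101 - 579) = -40291 - 3*66/(-680) = -40291 - 3*(-1)*66/680 = -40291 - 1*(-99/340) = -40291 + 99/340 = -13698841/340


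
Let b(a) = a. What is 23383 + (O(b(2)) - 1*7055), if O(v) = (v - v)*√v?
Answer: 16328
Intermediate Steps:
O(v) = 0 (O(v) = 0*√v = 0)
23383 + (O(b(2)) - 1*7055) = 23383 + (0 - 1*7055) = 23383 + (0 - 7055) = 23383 - 7055 = 16328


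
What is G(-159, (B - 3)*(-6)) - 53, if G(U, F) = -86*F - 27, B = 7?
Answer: 1984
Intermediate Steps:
G(U, F) = -27 - 86*F
G(-159, (B - 3)*(-6)) - 53 = (-27 - 86*(7 - 3)*(-6)) - 53 = (-27 - 344*(-6)) - 53 = (-27 - 86*(-24)) - 53 = (-27 + 2064) - 53 = 2037 - 53 = 1984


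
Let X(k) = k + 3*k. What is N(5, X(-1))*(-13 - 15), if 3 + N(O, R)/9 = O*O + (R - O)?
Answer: -3276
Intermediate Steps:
X(k) = 4*k
N(O, R) = -27 - 9*O + 9*R + 9*O² (N(O, R) = -27 + 9*(O*O + (R - O)) = -27 + 9*(O² + (R - O)) = -27 + 9*(R + O² - O) = -27 + (-9*O + 9*R + 9*O²) = -27 - 9*O + 9*R + 9*O²)
N(5, X(-1))*(-13 - 15) = (-27 - 9*5 + 9*(4*(-1)) + 9*5²)*(-13 - 15) = (-27 - 45 + 9*(-4) + 9*25)*(-28) = (-27 - 45 - 36 + 225)*(-28) = 117*(-28) = -3276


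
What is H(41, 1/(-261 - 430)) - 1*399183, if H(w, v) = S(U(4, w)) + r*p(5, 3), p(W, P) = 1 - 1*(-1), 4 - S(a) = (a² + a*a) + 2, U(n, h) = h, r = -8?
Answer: -402559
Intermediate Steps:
S(a) = 2 - 2*a² (S(a) = 4 - ((a² + a*a) + 2) = 4 - ((a² + a²) + 2) = 4 - (2*a² + 2) = 4 - (2 + 2*a²) = 4 + (-2 - 2*a²) = 2 - 2*a²)
p(W, P) = 2 (p(W, P) = 1 + 1 = 2)
H(w, v) = -14 - 2*w² (H(w, v) = (2 - 2*w²) - 8*2 = (2 - 2*w²) - 16 = -14 - 2*w²)
H(41, 1/(-261 - 430)) - 1*399183 = (-14 - 2*41²) - 1*399183 = (-14 - 2*1681) - 399183 = (-14 - 3362) - 399183 = -3376 - 399183 = -402559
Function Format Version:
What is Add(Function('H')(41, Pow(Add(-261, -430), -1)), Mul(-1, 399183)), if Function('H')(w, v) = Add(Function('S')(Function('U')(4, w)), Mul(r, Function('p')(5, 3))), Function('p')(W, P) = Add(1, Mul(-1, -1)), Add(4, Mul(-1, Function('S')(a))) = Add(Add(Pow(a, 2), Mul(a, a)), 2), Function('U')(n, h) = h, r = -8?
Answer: -402559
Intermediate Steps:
Function('S')(a) = Add(2, Mul(-2, Pow(a, 2))) (Function('S')(a) = Add(4, Mul(-1, Add(Add(Pow(a, 2), Mul(a, a)), 2))) = Add(4, Mul(-1, Add(Add(Pow(a, 2), Pow(a, 2)), 2))) = Add(4, Mul(-1, Add(Mul(2, Pow(a, 2)), 2))) = Add(4, Mul(-1, Add(2, Mul(2, Pow(a, 2))))) = Add(4, Add(-2, Mul(-2, Pow(a, 2)))) = Add(2, Mul(-2, Pow(a, 2))))
Function('p')(W, P) = 2 (Function('p')(W, P) = Add(1, 1) = 2)
Function('H')(w, v) = Add(-14, Mul(-2, Pow(w, 2))) (Function('H')(w, v) = Add(Add(2, Mul(-2, Pow(w, 2))), Mul(-8, 2)) = Add(Add(2, Mul(-2, Pow(w, 2))), -16) = Add(-14, Mul(-2, Pow(w, 2))))
Add(Function('H')(41, Pow(Add(-261, -430), -1)), Mul(-1, 399183)) = Add(Add(-14, Mul(-2, Pow(41, 2))), Mul(-1, 399183)) = Add(Add(-14, Mul(-2, 1681)), -399183) = Add(Add(-14, -3362), -399183) = Add(-3376, -399183) = -402559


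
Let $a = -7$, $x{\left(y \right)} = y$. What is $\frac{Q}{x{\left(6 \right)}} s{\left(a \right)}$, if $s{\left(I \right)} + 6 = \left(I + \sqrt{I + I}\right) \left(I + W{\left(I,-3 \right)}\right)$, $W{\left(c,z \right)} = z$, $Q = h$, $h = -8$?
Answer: $- \frac{256}{3} + \frac{40 i \sqrt{14}}{3} \approx -85.333 + 49.889 i$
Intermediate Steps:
$Q = -8$
$s{\left(I \right)} = -6 + \left(-3 + I\right) \left(I + \sqrt{2} \sqrt{I}\right)$ ($s{\left(I \right)} = -6 + \left(I + \sqrt{I + I}\right) \left(I - 3\right) = -6 + \left(I + \sqrt{2 I}\right) \left(-3 + I\right) = -6 + \left(I + \sqrt{2} \sqrt{I}\right) \left(-3 + I\right) = -6 + \left(-3 + I\right) \left(I + \sqrt{2} \sqrt{I}\right)$)
$\frac{Q}{x{\left(6 \right)}} s{\left(a \right)} = - \frac{8}{6} \left(-6 + \left(-7\right)^{2} - -21 + \sqrt{2} \left(-7\right)^{\frac{3}{2}} - 3 \sqrt{2} \sqrt{-7}\right) = \left(-8\right) \frac{1}{6} \left(-6 + 49 + 21 + \sqrt{2} \left(- 7 i \sqrt{7}\right) - 3 \sqrt{2} i \sqrt{7}\right) = - \frac{4 \left(-6 + 49 + 21 - 7 i \sqrt{14} - 3 i \sqrt{14}\right)}{3} = - \frac{4 \left(64 - 10 i \sqrt{14}\right)}{3} = - \frac{256}{3} + \frac{40 i \sqrt{14}}{3}$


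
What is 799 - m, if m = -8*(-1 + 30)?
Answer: 1031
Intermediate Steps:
m = -232 (m = -8*29 = -232)
799 - m = 799 - 1*(-232) = 799 + 232 = 1031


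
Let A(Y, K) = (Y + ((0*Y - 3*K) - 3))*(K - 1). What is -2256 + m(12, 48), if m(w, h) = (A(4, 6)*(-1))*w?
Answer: -1236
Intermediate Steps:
A(Y, K) = (-1 + K)*(-3 + Y - 3*K) (A(Y, K) = (Y + ((0 - 3*K) - 3))*(-1 + K) = (Y + (-3*K - 3))*(-1 + K) = (Y + (-3 - 3*K))*(-1 + K) = (-3 + Y - 3*K)*(-1 + K) = (-1 + K)*(-3 + Y - 3*K))
m(w, h) = 85*w (m(w, h) = ((3 - 1*4 - 3*6**2 + 6*4)*(-1))*w = ((3 - 4 - 3*36 + 24)*(-1))*w = ((3 - 4 - 108 + 24)*(-1))*w = (-85*(-1))*w = 85*w)
-2256 + m(12, 48) = -2256 + 85*12 = -2256 + 1020 = -1236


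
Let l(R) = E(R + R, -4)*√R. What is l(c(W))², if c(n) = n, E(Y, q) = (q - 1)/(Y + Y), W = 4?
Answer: 25/64 ≈ 0.39063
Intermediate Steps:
E(Y, q) = (-1 + q)/(2*Y) (E(Y, q) = (-1 + q)/((2*Y)) = (-1 + q)*(1/(2*Y)) = (-1 + q)/(2*Y))
l(R) = -5/(4*√R) (l(R) = ((-1 - 4)/(2*(R + R)))*√R = ((½)*(-5)/(2*R))*√R = ((½)*(1/(2*R))*(-5))*√R = (-5/(4*R))*√R = -5/(4*√R))
l(c(W))² = (-5/(4*√4))² = (-5/4*½)² = (-5/8)² = 25/64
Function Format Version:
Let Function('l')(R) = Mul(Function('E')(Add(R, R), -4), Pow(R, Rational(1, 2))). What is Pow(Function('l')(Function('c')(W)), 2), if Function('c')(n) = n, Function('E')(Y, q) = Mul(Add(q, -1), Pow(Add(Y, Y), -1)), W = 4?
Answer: Rational(25, 64) ≈ 0.39063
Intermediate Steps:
Function('E')(Y, q) = Mul(Rational(1, 2), Pow(Y, -1), Add(-1, q)) (Function('E')(Y, q) = Mul(Add(-1, q), Pow(Mul(2, Y), -1)) = Mul(Add(-1, q), Mul(Rational(1, 2), Pow(Y, -1))) = Mul(Rational(1, 2), Pow(Y, -1), Add(-1, q)))
Function('l')(R) = Mul(Rational(-5, 4), Pow(R, Rational(-1, 2))) (Function('l')(R) = Mul(Mul(Rational(1, 2), Pow(Add(R, R), -1), Add(-1, -4)), Pow(R, Rational(1, 2))) = Mul(Mul(Rational(1, 2), Pow(Mul(2, R), -1), -5), Pow(R, Rational(1, 2))) = Mul(Mul(Rational(1, 2), Mul(Rational(1, 2), Pow(R, -1)), -5), Pow(R, Rational(1, 2))) = Mul(Mul(Rational(-5, 4), Pow(R, -1)), Pow(R, Rational(1, 2))) = Mul(Rational(-5, 4), Pow(R, Rational(-1, 2))))
Pow(Function('l')(Function('c')(W)), 2) = Pow(Mul(Rational(-5, 4), Pow(4, Rational(-1, 2))), 2) = Pow(Mul(Rational(-5, 4), Rational(1, 2)), 2) = Pow(Rational(-5, 8), 2) = Rational(25, 64)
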